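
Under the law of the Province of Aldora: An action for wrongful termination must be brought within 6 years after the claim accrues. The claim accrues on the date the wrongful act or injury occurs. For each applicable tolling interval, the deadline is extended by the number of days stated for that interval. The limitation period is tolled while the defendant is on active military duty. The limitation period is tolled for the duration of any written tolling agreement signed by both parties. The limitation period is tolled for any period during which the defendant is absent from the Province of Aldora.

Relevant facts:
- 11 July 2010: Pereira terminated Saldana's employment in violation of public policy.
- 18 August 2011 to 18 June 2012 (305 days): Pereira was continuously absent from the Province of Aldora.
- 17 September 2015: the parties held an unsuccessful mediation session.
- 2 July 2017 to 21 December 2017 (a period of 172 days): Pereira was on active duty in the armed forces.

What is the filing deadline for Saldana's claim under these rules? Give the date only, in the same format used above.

The claim accrued on 11 July 2010, when the wrongful act occurred.
The untolled deadline — 6 years after 11 July 2010 — is 11 July 2016.
Because the defendant's absence from the jurisdiction ran from 18 August 2011 to 18 June 2012, the deadline is extended by 305 days to 12 May 2017.
The defendant's active military service starting 2 July 2017 came too late — the period had run on 12 May 2017 — and so does not extend the deadline.
None of the other events listed affects the running of the period under the stated rules.

12 May 2017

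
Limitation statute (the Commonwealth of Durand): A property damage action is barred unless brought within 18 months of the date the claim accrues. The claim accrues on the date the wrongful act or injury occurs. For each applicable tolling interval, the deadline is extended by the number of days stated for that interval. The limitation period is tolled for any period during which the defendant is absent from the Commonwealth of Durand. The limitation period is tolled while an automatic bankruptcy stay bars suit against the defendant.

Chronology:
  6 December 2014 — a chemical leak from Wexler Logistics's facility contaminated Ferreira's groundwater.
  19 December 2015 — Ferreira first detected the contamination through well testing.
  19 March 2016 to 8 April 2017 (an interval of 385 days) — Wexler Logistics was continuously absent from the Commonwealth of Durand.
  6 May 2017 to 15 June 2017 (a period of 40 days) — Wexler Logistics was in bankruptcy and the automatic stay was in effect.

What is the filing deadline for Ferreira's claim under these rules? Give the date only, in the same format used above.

Accrual is governed by the date of the act, so the period began to run on 6 December 2014; the later discovery on 19 December 2015 is irrelevant under the stated rule.
The untolled deadline — 18 months after 6 December 2014 — is 6 June 2016.
Because the defendant's absence from the jurisdiction ran from 19 March 2016 to 8 April 2017, the deadline is extended by 385 days to 26 June 2017.
Because the automatic bankruptcy stay ran from 6 May 2017 to 15 June 2017, the deadline is extended by 40 days to 5 August 2017.

5 August 2017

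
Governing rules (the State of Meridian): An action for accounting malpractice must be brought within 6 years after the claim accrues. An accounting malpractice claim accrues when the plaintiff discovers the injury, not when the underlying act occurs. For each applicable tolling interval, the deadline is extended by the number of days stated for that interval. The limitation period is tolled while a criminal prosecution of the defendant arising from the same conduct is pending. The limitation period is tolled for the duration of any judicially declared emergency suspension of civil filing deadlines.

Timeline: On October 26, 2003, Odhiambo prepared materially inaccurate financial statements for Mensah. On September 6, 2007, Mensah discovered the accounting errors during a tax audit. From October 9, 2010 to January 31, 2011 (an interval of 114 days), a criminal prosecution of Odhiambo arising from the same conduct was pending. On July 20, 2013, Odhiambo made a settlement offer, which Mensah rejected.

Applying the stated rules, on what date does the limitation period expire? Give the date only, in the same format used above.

December 29, 2013

Under the discovery rule, the claim accrued on September 6, 2007, when Mensah discovered the injury — not on the October 26, 2003 date of the underlying act.
6 years from September 6, 2007 is September 6, 2013.
The period was tolled for 114 days by the pending criminal prosecution (October 9, 2010 to January 31, 2011), pushing the deadline to December 29, 2013.
The other events in the timeline have no effect on the limitation period under the stated rules.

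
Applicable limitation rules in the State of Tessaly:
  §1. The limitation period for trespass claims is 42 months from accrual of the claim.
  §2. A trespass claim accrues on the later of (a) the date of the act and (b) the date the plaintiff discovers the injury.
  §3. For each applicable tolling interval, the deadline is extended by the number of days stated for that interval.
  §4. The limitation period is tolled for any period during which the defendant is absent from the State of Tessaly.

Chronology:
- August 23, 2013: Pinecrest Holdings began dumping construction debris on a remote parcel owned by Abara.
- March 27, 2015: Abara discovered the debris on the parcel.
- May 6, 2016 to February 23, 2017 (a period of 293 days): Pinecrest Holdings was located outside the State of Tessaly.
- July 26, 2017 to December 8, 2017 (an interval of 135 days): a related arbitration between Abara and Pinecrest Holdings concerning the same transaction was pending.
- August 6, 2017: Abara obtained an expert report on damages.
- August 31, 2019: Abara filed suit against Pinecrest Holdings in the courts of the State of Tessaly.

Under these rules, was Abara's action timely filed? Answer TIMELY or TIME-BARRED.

Because discovery on March 27, 2015 post-dates the August 23, 2013 act, accrual under the later-of rule falls on March 27, 2015.
42 months from March 27, 2015 is September 27, 2018.
Because the defendant's absence from the jurisdiction ran from May 6, 2016 to February 23, 2017, the deadline is extended by 293 days to July 17, 2019.
The pending related arbitration from July 26, 2017 to December 8, 2017 does not toll the period, because no stated rule makes a pending arbitration a tolling event.
None of the other events listed affects the running of the period under the stated rules.
The August 31, 2019 filing falls after the July 17, 2019 deadline; the claim is time-barred.

TIME-BARRED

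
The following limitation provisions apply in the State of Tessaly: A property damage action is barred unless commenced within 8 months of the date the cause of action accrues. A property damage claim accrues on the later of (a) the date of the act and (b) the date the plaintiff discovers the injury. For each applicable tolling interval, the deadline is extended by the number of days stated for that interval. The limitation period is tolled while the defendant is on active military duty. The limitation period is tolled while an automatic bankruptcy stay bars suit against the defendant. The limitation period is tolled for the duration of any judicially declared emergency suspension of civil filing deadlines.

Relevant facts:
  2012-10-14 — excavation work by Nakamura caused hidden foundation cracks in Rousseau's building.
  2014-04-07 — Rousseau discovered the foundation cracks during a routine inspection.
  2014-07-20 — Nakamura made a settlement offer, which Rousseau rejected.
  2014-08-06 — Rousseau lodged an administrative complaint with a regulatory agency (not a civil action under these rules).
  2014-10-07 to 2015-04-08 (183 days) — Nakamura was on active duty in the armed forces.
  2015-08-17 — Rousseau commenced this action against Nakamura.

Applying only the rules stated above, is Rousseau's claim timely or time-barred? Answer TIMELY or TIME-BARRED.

Because discovery on 2014-04-07 post-dates the 2012-10-14 act, accrual under the later-of rule falls on 2014-04-07.
8 months from 2014-04-07 is 2014-12-07.
Because the defendant's active military service ran from 2014-10-07 to 2015-04-08, the deadline is extended by 183 days to 2015-06-08.
Nothing else in the chronology tolls or restarts the period.
Rousseau filed on 2015-08-17, after the 2015-06-08 deadline, so the action is time-barred.

TIME-BARRED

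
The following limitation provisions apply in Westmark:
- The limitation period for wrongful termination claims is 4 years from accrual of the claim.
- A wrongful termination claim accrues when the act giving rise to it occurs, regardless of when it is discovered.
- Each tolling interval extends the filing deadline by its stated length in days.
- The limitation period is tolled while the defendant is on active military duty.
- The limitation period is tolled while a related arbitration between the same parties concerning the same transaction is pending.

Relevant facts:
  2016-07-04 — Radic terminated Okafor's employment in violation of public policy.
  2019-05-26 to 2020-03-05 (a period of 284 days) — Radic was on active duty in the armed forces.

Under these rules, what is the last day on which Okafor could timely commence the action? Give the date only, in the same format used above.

2021-04-14

The claim accrued on 2016-07-04, when the wrongful act occurred.
The untolled deadline — 4 years after 2016-07-04 — is 2020-07-04.
The defendant's active military service from 2019-05-26 to 2020-03-05 tolled the period for 284 days, extending the deadline to 2021-04-14.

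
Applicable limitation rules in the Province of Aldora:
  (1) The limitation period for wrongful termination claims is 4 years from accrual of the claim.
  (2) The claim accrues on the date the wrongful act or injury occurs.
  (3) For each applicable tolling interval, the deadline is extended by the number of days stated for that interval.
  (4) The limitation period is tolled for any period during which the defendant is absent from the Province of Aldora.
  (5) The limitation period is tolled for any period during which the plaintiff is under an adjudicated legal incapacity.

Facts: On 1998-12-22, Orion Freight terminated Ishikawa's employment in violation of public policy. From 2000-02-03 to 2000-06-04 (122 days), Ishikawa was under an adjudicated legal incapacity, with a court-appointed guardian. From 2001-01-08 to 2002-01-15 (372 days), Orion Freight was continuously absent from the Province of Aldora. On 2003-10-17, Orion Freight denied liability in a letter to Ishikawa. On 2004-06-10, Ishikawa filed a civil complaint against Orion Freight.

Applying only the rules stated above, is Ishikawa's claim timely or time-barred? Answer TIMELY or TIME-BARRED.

The claim accrued on 1998-12-22, the date of the act.
The untolled deadline — 4 years after 1998-12-22 — is 2002-12-22.
Because the plaintiff's legal incapacity ran from 2000-02-03 to 2000-06-04, the deadline is extended by 122 days to 2003-04-23.
The defendant's absence from the jurisdiction from 2001-01-08 to 2002-01-15 tolled the period for 372 days, extending the deadline to 2004-04-29.
Nothing else in the chronology tolls or restarts the period.
The 2004-06-10 filing falls after the 2004-04-29 deadline; the claim is time-barred.

TIME-BARRED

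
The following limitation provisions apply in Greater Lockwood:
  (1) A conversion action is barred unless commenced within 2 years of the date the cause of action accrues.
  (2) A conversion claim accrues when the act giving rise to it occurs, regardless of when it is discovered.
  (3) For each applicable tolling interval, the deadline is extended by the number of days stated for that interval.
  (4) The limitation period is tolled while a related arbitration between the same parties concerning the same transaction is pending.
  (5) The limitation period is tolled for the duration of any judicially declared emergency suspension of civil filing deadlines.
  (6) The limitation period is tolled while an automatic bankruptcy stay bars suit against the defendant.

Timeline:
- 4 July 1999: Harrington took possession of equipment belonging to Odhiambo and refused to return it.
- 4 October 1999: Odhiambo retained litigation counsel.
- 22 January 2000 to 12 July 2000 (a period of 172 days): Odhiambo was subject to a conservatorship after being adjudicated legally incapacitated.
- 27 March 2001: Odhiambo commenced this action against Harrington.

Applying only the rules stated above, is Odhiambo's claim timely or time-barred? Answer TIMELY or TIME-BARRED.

TIMELY

The limitation period began to run on 4 July 1999.
2 years from 4 July 1999 is 4 July 2001.
No stated provision tolls the period for the plaintiff's incapacity, so the interval from 22 January 2000 to 12 July 2000 has no effect on the deadline.
None of the other events listed affects the running of the period under the stated rules.
Filing on 27 March 2001 beat the 4 July 2001 deadline — the action is timely.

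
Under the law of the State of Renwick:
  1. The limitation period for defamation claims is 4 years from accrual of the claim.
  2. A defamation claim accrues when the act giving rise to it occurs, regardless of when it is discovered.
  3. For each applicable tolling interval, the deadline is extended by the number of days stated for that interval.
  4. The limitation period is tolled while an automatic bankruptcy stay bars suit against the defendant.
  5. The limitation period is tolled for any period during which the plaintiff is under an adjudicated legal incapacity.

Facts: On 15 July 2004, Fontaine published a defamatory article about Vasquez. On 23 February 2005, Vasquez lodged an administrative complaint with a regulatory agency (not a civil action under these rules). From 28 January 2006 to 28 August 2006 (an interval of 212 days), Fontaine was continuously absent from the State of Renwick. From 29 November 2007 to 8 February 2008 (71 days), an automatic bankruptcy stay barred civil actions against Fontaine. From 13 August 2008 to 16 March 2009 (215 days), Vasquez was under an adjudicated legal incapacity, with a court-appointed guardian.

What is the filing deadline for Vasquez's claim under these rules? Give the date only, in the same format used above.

27 April 2009

The limitation period began to run on 15 July 2004.
Adding the 4 years base period to 15 July 2004 gives a deadline of 15 July 2008, before any tolling.
Because the automatic bankruptcy stay ran from 29 November 2007 to 8 February 2008, the deadline is extended by 71 days to 24 September 2008.
The period was tolled for 215 days by the plaintiff's legal incapacity (13 August 2008 to 16 March 2009), pushing the deadline to 27 April 2009.
The defendant's absence from the jurisdiction from 28 January 2006 to 28 August 2006 does not toll the period, because no stated rule makes the defendant's absence a tolling event.
Nothing else in the chronology tolls or restarts the period.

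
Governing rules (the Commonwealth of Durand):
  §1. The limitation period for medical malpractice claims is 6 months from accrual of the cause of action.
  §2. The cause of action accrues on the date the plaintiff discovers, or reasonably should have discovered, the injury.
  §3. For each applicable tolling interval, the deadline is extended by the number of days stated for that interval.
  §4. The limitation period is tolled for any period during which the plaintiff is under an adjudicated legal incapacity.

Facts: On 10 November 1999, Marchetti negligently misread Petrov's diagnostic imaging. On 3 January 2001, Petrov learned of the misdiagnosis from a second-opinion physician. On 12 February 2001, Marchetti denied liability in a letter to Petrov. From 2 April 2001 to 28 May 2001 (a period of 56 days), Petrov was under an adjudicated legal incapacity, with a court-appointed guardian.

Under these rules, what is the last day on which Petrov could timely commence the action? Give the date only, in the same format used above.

28 August 2001

Accrual is tied to discovery, so the period began on 3 January 2001 rather than on 10 November 1999 when the act occurred.
6 months from 3 January 2001 is 3 July 2001.
The plaintiff's legal incapacity from 2 April 2001 to 28 May 2001 tolled the period for 56 days, extending the deadline to 28 August 2001.
Nothing else in the chronology tolls or restarts the period.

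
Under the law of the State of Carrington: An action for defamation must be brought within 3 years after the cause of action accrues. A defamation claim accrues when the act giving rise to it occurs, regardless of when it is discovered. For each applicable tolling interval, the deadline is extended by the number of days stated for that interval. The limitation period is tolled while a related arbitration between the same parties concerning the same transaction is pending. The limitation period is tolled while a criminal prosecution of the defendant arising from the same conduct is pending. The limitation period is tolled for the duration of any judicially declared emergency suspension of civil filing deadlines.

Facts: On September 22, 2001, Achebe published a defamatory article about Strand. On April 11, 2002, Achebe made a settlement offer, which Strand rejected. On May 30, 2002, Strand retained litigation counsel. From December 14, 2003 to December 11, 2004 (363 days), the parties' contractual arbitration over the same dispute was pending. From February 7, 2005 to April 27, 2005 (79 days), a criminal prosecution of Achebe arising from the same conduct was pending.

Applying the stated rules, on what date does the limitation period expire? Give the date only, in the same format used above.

The cause of action accrued on September 22, 2001, the date of the act.
The untolled deadline — 3 years after September 22, 2001 — is September 22, 2004.
The pending related arbitration from December 14, 2003 to December 11, 2004 tolled the period for 363 days, extending the deadline to September 20, 2005.
The pending criminal prosecution from February 7, 2005 to April 27, 2005 tolled the period for 79 days, extending the deadline to December 8, 2005.
The other events in the timeline have no effect on the limitation period under the stated rules.

December 8, 2005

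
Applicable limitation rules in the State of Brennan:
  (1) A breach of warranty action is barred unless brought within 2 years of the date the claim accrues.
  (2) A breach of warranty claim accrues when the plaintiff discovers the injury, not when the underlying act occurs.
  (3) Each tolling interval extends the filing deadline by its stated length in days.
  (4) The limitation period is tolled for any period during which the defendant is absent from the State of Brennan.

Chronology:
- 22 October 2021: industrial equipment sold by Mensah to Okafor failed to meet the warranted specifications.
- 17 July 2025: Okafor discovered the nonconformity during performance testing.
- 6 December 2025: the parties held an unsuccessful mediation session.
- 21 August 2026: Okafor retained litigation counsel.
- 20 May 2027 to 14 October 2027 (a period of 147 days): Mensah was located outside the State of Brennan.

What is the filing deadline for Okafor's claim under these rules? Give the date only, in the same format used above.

The claim did not accrue until Okafor discovered the injury on 17 July 2025; the 22 October 2021 act date does not start the clock under the stated rule.
2 years from 17 July 2025 is 17 July 2027.
The period was tolled for 147 days by the defendant's absence from the jurisdiction (20 May 2027 to 14 October 2027), pushing the deadline to 11 December 2027.
Nothing else in the chronology tolls or restarts the period.

11 December 2027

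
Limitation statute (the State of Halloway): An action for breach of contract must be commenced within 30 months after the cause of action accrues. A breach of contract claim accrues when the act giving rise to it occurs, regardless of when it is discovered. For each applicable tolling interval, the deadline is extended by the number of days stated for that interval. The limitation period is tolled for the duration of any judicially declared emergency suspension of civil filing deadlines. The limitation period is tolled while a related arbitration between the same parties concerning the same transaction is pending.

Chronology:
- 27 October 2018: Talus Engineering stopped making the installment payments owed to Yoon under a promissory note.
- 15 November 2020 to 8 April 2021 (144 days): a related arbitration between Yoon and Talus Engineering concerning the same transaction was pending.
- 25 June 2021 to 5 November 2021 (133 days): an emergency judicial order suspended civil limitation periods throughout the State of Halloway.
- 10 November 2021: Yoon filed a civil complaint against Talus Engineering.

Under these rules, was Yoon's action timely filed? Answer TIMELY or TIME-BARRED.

The limitation period began to run on 27 October 2018.
The untolled deadline — 30 months after 27 October 2018 — is 27 April 2021.
The period was tolled for 144 days by the pending related arbitration (15 November 2020 to 8 April 2021), pushing the deadline to 18 September 2021.
The emergency suspension of filing deadlines from 25 June 2021 to 5 November 2021 tolled the period for 133 days, extending the deadline to 29 January 2022.
Filing on 10 November 2021 beat the 29 January 2022 deadline — the action is timely.

TIMELY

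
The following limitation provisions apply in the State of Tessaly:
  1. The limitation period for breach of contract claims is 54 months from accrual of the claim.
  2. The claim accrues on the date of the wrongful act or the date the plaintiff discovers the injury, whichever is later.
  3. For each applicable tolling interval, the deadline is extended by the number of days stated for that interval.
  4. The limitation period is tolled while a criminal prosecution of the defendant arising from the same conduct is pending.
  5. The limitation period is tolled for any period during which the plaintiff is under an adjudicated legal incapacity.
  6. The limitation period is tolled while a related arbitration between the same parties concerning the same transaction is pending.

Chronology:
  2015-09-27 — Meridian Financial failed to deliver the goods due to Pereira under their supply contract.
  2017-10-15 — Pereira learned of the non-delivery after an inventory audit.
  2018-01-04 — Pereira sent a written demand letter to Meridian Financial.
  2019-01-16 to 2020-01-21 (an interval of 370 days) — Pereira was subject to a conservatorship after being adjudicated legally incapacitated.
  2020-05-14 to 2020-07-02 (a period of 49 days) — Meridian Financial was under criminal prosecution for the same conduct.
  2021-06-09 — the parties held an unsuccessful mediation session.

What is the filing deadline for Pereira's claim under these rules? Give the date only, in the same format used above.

2023-06-08

Because discovery on 2017-10-15 post-dates the 2015-09-27 act, accrual under the later-of rule falls on 2017-10-15.
54 months from 2017-10-15 is 2022-04-15.
The period was tolled for 370 days by the plaintiff's legal incapacity (2019-01-16 to 2020-01-21), pushing the deadline to 2023-04-20.
The period was tolled for 49 days by the pending criminal prosecution (2020-05-14 to 2020-07-02), pushing the deadline to 2023-06-08.
The other events in the timeline have no effect on the limitation period under the stated rules.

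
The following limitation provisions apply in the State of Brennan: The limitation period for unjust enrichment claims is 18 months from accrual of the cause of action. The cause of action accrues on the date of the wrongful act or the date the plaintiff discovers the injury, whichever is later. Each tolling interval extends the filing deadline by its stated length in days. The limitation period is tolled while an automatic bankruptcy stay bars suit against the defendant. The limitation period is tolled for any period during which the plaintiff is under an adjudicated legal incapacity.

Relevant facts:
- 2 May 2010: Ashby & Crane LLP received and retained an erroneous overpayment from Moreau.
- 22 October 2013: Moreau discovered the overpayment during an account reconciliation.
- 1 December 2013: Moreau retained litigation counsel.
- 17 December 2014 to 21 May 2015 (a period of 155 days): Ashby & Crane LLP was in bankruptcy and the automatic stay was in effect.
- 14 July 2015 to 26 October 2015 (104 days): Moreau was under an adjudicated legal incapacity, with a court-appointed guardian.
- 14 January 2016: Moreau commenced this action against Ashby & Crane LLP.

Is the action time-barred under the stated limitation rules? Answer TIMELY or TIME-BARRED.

Because discovery on 22 October 2013 post-dates the 2 May 2010 act, accrual under the later-of rule falls on 22 October 2013.
18 months from 22 October 2013 is 22 April 2015.
The automatic bankruptcy stay from 17 December 2014 to 21 May 2015 tolled the period for 155 days, extending the deadline to 24 September 2015.
Because the plaintiff's legal incapacity ran from 14 July 2015 to 26 October 2015, the deadline is extended by 104 days to 6 January 2016.
Nothing else in the chronology tolls or restarts the period.
The 14 January 2016 filing falls after the 6 January 2016 deadline; the claim is time-barred.

TIME-BARRED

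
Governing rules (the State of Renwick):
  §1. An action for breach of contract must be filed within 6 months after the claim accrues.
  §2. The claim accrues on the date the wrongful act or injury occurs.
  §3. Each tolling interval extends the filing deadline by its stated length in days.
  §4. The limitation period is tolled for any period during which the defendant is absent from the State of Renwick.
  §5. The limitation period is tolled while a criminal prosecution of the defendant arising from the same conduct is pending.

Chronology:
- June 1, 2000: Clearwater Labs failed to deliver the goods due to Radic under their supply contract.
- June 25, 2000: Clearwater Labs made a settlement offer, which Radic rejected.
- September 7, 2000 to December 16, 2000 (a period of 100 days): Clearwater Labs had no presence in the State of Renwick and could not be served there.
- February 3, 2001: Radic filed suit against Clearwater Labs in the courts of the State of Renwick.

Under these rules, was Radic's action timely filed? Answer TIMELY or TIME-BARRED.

TIMELY

The limitation period began to run on June 1, 2000.
Adding the 6 months base period to June 1, 2000 gives a deadline of December 1, 2000, before any tolling.
The defendant's absence from the jurisdiction from September 7, 2000 to December 16, 2000 tolled the period for 100 days, extending the deadline to March 11, 2001.
Nothing else in the chronology tolls or restarts the period.
Filing on February 3, 2001 beat the March 11, 2001 deadline — the action is timely.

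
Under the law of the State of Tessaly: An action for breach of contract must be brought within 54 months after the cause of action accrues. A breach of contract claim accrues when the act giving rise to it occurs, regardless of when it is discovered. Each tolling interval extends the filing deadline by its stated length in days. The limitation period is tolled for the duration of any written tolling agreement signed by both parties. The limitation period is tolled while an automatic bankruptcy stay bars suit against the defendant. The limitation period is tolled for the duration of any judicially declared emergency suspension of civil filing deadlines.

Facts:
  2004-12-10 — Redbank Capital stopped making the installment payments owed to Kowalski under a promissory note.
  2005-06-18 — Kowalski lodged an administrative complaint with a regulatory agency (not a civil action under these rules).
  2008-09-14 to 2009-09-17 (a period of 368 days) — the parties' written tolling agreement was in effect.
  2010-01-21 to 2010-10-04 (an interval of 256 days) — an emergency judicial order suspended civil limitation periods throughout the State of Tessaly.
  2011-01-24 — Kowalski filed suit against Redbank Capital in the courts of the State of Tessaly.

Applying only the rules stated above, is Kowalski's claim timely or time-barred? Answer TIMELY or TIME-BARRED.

The cause of action accrued on 2004-12-10, the date of the act.
Adding the 54 months base period to 2004-12-10 gives a deadline of 2009-06-10, before any tolling.
Because the written tolling agreement ran from 2008-09-14 to 2009-09-17, the deadline is extended by 368 days to 2010-06-13.
Because the emergency suspension of filing deadlines ran from 2010-01-21 to 2010-10-04, the deadline is extended by 256 days to 2011-02-24.
Nothing else in the chronology tolls or restarts the period.
Kowalski filed on 2011-01-24, before the 2011-02-24 deadline, so the action is timely.

TIMELY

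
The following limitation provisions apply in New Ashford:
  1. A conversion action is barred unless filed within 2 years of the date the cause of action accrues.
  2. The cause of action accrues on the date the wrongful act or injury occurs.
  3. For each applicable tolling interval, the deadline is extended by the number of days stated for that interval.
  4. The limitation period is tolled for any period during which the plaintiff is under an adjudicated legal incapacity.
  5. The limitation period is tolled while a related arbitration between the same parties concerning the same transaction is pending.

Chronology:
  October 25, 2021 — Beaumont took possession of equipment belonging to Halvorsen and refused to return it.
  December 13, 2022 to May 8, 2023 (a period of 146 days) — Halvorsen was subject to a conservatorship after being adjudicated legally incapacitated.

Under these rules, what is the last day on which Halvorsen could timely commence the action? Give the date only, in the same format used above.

The claim accrued on October 25, 2021, when the wrongful act occurred.
The untolled deadline — 2 years after October 25, 2021 — is October 25, 2023.
Because the plaintiff's legal incapacity ran from December 13, 2022 to May 8, 2023, the deadline is extended by 146 days to March 19, 2024.

March 19, 2024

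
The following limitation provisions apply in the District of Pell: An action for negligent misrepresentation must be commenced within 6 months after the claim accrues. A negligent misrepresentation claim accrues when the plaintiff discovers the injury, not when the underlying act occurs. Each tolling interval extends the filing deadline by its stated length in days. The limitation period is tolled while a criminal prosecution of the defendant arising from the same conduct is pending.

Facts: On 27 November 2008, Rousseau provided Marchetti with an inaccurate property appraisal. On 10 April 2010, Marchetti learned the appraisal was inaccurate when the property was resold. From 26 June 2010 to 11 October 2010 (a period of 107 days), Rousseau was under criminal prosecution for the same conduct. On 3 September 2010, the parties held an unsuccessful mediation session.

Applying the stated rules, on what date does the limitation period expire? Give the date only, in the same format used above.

25 January 2011

Accrual is tied to discovery, so the period began on 10 April 2010 rather than on 27 November 2008 when the act occurred.
Adding the 6 months base period to 10 April 2010 gives a deadline of 10 October 2010, before any tolling.
The period was tolled for 107 days by the pending criminal prosecution (26 June 2010 to 11 October 2010), pushing the deadline to 25 January 2011.
Nothing else in the chronology tolls or restarts the period.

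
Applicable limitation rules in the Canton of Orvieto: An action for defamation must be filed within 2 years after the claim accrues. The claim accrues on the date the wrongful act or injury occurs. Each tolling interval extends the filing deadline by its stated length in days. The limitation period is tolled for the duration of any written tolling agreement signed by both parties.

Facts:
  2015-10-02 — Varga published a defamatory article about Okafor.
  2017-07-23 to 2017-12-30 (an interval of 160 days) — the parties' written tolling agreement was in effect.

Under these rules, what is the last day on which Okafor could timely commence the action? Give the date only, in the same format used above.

2018-03-11

The claim accrued on 2015-10-02, the date of the act.
Adding the 2 years base period to 2015-10-02 gives a deadline of 2017-10-02, before any tolling.
The period was tolled for 160 days by the written tolling agreement (2017-07-23 to 2017-12-30), pushing the deadline to 2018-03-11.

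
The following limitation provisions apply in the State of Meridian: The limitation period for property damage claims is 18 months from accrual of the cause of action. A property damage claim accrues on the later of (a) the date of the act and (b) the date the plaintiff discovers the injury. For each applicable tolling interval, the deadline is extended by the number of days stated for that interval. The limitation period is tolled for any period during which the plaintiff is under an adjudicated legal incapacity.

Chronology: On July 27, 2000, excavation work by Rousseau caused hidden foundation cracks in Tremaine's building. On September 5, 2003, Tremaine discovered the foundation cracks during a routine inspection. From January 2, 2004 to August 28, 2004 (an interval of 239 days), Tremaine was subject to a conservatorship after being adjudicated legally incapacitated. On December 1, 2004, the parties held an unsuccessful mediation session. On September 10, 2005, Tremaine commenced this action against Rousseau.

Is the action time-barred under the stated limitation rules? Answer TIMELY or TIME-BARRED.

The claim accrued on September 5, 2003 — the later of the July 27, 2000 act and the September 5, 2003 discovery.
The untolled deadline — 18 months after September 5, 2003 — is March 5, 2005.
Because the plaintiff's legal incapacity ran from January 2, 2004 to August 28, 2004, the deadline is extended by 239 days to October 30, 2005.
None of the other events listed affects the running of the period under the stated rules.
Filing on September 10, 2005 beat the October 30, 2005 deadline — the action is timely.

TIMELY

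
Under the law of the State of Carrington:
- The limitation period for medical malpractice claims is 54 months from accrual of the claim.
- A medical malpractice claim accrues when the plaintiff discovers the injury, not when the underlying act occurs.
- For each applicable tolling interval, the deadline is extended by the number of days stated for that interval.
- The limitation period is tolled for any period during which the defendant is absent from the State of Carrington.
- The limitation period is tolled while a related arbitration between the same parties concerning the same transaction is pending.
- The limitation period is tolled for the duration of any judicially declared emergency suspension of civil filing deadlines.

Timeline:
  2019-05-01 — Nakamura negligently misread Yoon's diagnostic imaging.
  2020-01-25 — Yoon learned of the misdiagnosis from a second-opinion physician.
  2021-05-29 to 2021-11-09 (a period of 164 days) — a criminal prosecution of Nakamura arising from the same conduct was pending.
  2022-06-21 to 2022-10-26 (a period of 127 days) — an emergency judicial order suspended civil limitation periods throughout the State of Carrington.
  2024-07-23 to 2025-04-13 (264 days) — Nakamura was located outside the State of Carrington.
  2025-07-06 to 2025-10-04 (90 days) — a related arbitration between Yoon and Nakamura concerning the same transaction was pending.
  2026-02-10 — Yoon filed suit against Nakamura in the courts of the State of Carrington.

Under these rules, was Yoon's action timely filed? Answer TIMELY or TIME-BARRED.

TIME-BARRED

The claim did not accrue until Yoon discovered the injury on 2020-01-25; the 2019-05-01 act date does not start the clock under the stated rule.
54 months from 2020-01-25 is 2024-07-25.
The period was tolled for 127 days by the emergency suspension of filing deadlines (2022-06-21 to 2022-10-26), pushing the deadline to 2024-11-29.
The defendant's absence from the jurisdiction from 2024-07-23 to 2025-04-13 tolled the period for 264 days, extending the deadline to 2025-08-20.
The period was tolled for 90 days by the pending related arbitration (2025-07-06 to 2025-10-04), pushing the deadline to 2025-11-18.
No stated provision tolls the period for a criminal prosecution, so the interval from 2021-05-29 to 2021-11-09 has no effect on the deadline.
Filing on 2026-02-10 missed the 2025-11-18 deadline — the action is time-barred.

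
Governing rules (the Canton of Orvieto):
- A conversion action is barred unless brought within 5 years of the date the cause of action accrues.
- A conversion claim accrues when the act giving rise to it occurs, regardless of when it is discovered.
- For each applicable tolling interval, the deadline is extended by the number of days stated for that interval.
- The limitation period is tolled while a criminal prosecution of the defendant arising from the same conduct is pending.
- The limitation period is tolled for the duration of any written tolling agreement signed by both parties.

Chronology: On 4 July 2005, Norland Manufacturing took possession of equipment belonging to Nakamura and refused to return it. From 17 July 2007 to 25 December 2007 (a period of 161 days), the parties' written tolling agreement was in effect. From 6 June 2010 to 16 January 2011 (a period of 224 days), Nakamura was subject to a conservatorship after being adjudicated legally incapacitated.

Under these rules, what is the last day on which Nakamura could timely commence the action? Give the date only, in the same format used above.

The limitation period began to run on 4 July 2005.
5 years from 4 July 2005 is 4 July 2010.
Because the written tolling agreement ran from 17 July 2007 to 25 December 2007, the deadline is extended by 161 days to 12 December 2010.
No stated provision tolls the period for the plaintiff's incapacity, so the interval from 6 June 2010 to 16 January 2011 has no effect on the deadline.

12 December 2010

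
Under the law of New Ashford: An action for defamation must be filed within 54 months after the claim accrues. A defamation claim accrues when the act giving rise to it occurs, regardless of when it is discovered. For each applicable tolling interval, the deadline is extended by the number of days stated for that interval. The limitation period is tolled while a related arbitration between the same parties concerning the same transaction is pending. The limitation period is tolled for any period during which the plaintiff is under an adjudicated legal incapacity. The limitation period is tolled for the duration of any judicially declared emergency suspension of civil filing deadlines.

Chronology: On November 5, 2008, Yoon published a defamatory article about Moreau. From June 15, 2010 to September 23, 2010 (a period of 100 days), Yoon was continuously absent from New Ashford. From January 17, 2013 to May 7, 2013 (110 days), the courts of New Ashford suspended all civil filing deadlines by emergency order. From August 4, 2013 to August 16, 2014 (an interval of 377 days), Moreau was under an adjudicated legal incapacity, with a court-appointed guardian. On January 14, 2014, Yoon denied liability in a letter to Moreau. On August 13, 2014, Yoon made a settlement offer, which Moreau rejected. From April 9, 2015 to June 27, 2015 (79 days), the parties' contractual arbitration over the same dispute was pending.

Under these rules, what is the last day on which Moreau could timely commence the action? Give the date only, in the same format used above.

The limitation period began to run on November 5, 2008.
54 months from November 5, 2008 is May 5, 2013.
The emergency suspension of filing deadlines from January 17, 2013 to May 7, 2013 tolled the period for 110 days, extending the deadline to August 23, 2013.
The period was tolled for 377 days by the plaintiff's legal incapacity (August 4, 2013 to August 16, 2014), pushing the deadline to September 4, 2014.
The pending related arbitration from April 9, 2015 to June 27, 2015 began after the period had already run on September 4, 2014, so it has no tolling effect.
No stated provision tolls the period for the defendant's absence, so the interval from June 15, 2010 to September 23, 2010 has no effect on the deadline.
Nothing else in the chronology tolls or restarts the period.

September 4, 2014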